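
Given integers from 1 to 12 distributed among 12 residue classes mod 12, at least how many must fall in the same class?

By pigeonhole with 12 objects and 12 categories: ceiling(12/12).

Final answer: 1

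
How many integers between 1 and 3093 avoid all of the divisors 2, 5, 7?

|div by 2|=1546, |div by 5|=618, |div by 7|=441.
|div by 2&5|=309, |div by 2&7|=220, |div by 5&7|=88, |div by all|=44.
By inclusion-exclusion, divisible by at least one: 1546+618+441-309-220-88+44 = 2032.
Not divisible by any: 3093 - 2032.

Final answer: 1061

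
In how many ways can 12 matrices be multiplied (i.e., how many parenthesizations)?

The structures are counted by the Catalan number C_n. Here n = 12 - 1 = 11.
C_n = (2n)!/(n!(n+1)!), so C_{11} = 22!/(11! x 12!) = C(22,11)/12 = 705432/12.

Final answer: C_{11} = 58786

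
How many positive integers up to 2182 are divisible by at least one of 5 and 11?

Multiples of 5: 436. Multiples of 11: 198. Of both (lcm=55): 39.
By inclusion-exclusion: 436 + 198 - 39.

Final answer: 595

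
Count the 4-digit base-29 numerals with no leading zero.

These are the integers in [29^3, 29^4), so the count is 29^4 - 29^3 = 28 x 29^3.

Final answer: 682892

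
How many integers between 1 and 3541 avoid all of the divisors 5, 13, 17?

|div by 5|=708, |div by 13|=272, |div by 17|=208.
|div by 5&13|=54, |div by 5&17|=41, |div by 13&17|=16, |div by all|=3.
By inclusion-exclusion, divisible by at least one: 708+272+208-54-41-16+3 = 1080.
Not divisible by any: 3541 - 1080.

Final answer: 2461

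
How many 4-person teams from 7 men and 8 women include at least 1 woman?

Sum over valid woman counts:
C(8,1)C(7,3) = 280
C(8,2)C(7,2) = 588
C(8,3)C(7,1) = 392
C(8,4)C(7,0) = 70
Total: 280 + 588 + 392 + 70.

Final answer: 1330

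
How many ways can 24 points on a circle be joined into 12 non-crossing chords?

This is a standard Catalan-number count: the answer is C_n. Here n = 24/2 = 12.
C_n = C(2n,n) - C(2n,n+1), so C_{12} = C(24,12) - C(24,13) = 2704156 - 2496144.

Final answer: C_{12} = 208012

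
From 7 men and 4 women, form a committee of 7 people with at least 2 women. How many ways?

Sum over valid woman counts:
C(4,2)C(7,5) = 126
C(4,3)C(7,4) = 140
C(4,4)C(7,3) = 35
Total: 126 + 140 + 35.

Final answer: 301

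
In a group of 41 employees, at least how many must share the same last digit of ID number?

There are 10 possible values for last digit of ID number. With 41 employees and 10 categories, by pigeonhole: ceiling(41/10).

Final answer: 5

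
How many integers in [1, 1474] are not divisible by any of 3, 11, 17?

|div by 3|=491, |div by 11|=134, |div by 17|=86.
|div by 3&11|=44, |div by 3&17|=28, |div by 11&17|=7, |div by all|=2.
By inclusion-exclusion, divisible by at least one: 491+134+86-44-28-7+2 = 634.
Not divisible by any: 1474 - 634.

Final answer: 840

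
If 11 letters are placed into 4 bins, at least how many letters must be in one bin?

By the pigeonhole principle: ceiling(11/4).

Final answer: 3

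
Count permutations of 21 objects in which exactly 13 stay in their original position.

Choose which 13 elements are fixed: C(21,13) = 203490.
Derange the remaining 8 using D(j) = (j-1)(D(j-1) + D(j-2)), D(0)=1, D(1)=0: D(2)=1, D(3)=2, D(4)=9, D(5)=44, D(6)=265, D(7)=1854, D(8)=14833.
Total: 203490 x 14833.

Final answer: C(21,13) D(8) = 3018367170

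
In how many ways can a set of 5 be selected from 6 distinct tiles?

C(6,5) = 6!/(5! x (6-5)!).

Final answer: C(6,5) = 6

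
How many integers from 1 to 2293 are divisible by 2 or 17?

Multiples of 2: 1146. Multiples of 17: 134. Of both (lcm=34): 67.
By inclusion-exclusion: 1146 + 134 - 67.

Final answer: 1213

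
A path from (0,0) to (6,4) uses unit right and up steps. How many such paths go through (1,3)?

Paths (0,0)->(1,3): C(4,3) = 4.
Paths (1,3)->(6,4): C(6,1) = 6.
By multiplication principle: 4 x 6.

Final answer: 24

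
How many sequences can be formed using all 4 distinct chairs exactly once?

The number of ways to arrange 4 distinct objects is 4!.

Final answer: 4! = 24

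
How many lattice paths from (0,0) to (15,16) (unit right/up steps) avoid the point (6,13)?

Total paths to (15,16): C(31,16) = 300540195.
Paths through (6,13): C(19,13) x C(12,3) = 5969040.
Avoiding (6,13): 300540195 - 5969040.

Final answer: 294571155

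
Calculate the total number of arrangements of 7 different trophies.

The number of ways to arrange 7 distinct objects is 7!.

Final answer: 7! = 5040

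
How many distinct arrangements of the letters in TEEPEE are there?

Letters (E:4, P:1, T:1). Total letters: 6.
Permutations = 6!/(4!).

Final answer: 30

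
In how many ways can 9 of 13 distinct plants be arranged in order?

P(13,9) = 13!/(13-9)! = 13!/4!.

Final answer: P(13,9) = 259459200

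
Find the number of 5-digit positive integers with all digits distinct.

First digit: 9 (not 0). Second: 9 (not first). Third: 8, etc.
Total: 9 x 9 x 8 x 7 x 6.

Final answer: 27216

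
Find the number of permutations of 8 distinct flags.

The number of ways to arrange 8 distinct objects is 8!.

Final answer: 8! = 40320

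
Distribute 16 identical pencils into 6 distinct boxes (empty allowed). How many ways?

Stars and bars: C(n+k-1, k-1) = C(21,5).

Final answer: C(21,5) = 20349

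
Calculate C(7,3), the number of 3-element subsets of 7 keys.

C(7,3) = 7!/(3! x (7-3)!).

Final answer: C(7,3) = 35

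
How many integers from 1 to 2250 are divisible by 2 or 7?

Multiples of 2: 1125. Multiples of 7: 321. Of both (lcm=14): 160.
By inclusion-exclusion: 1125 + 321 - 160.

Final answer: 1286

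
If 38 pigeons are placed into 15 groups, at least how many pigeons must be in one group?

By the pigeonhole principle: ceiling(38/15).

Final answer: 3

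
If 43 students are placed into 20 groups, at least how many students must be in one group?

By the pigeonhole principle: ceiling(43/20).

Final answer: 3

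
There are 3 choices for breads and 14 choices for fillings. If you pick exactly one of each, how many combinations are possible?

By the multiplication principle: 3 x 14.

Final answer: 42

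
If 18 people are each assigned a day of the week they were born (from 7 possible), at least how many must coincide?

There are 7 possible values for day of the week they were born. With 18 people and 7 categories, by pigeonhole: ceiling(18/7).

Final answer: 3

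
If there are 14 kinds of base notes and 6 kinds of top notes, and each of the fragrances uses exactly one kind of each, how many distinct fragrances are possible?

By the multiplication principle: 14 x 6.

Final answer: 84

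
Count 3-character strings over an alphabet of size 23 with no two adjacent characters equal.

Let g(n) count such strings. g(1) = 23, and each valid string of length n-1 extends in 22 ways (any symbol but the last), so g(n) = 22 g(n-1).
Total: g(3) = 23 x 22^2.

Final answer: 23 x 22^{2} = 11132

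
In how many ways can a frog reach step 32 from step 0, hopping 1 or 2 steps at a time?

Let f(n) be the number of climbs. Removing the last move (1 or 2 steps) gives f(n) = f(n-1) + f(n-2); base cases f(1)=1, f(2)=2.
Computing successive values: f(1)=1, f(2)=2, f(3)=3, f(4)=5, f(5)=8, f(6)=13, f(7)=21, f(8)=34, f(9)=55, f(10)=89, f(11)=144, f(12)=233, f(13)=377, f(14)=610, f(15)=987, f(16)=1597, f(17)=2584, f(18)=4181, f(19)=6765, f(20)=10946, f(21)=17711, f(22)=28657, f(23)=46368, f(24)=75025, f(25)=121393, f(26)=196418, f(27)=317811, f(28)=514229, f(29)=832040, f(30)=1346269, f(31)=2178309, f(32)=3524578.

Final answer: 3524578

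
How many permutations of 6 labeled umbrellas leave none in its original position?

Use the recurrence D(n) = (n-1)(D(n-1) + D(n-2)) with D(0)=1, D(1)=0.
D(2) = 1 x (0 + 1) = 1
D(3) = 2 x (1 + 0) = 2
D(4) = 3 x (2 + 1) = 9
D(5) = 4 x (9 + 2) = 44
D(6) = 5 x (D(5) + D(4)) = 5 x (44 + 9)

Final answer: D(6) = 265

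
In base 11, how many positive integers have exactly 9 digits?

Leading digit: 10 options (nonzero). Other 8 digit(s): 11 options each.
Total: 10 x 11^8.

Final answer: 2143588810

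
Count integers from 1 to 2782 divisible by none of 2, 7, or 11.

|div by 2|=1391, |div by 7|=397, |div by 11|=252.
|div by 2&7|=198, |div by 2&11|=126, |div by 7&11|=36, |div by all|=18.
By inclusion-exclusion, divisible by at least one: 1391+397+252-198-126-36+18 = 1698.
Not divisible by any: 2782 - 1698.

Final answer: 1084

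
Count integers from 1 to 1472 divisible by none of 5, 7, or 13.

|div by 5|=294, |div by 7|=210, |div by 13|=113.
|div by 5&7|=42, |div by 5&13|=22, |div by 7&13|=16, |div by all|=3.
By inclusion-exclusion, divisible by at least one: 294+210+113-42-22-16+3 = 540.
Not divisible by any: 1472 - 540.

Final answer: 932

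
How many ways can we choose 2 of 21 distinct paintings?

C(21,2) = 21!/(2! x (21-2)!).

Final answer: C(21,2) = 210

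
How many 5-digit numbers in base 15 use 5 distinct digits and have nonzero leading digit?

First digit: 14 (nonzero). Second: 14 (not first). Third: 13, etc.
Total: 14 x 14 x 13 x 12 x 11.

Final answer: 336336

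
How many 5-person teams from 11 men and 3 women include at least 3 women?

Sum over valid woman counts:
C(3,3)C(11,2).

Final answer: 55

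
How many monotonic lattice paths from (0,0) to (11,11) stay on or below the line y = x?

Total monotonic paths to (11,11): C(22,11) = 705432.
A path is bad iff it touches y = x + 1; reflecting its initial segment maps bad paths bijectively onto all paths to (10,12), of which there are C(22,12) = 646646.
Valid Dyck paths: 705432 - 646646.
(Check: C(22,11) - C(22,12) = C(22,11)/12, the Catalan number C_{11}.)

Final answer: C_{11} = 58786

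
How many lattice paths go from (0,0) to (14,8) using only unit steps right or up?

Each path has 14 right steps and 8 up steps in some order (22 steps total).
Choose which 8 of the 22 steps are up: C(22,8).

Final answer: C(22,8) = 319770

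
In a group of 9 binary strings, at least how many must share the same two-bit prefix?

There are 4 possible values for two-bit prefix. With 9 binary strings and 4 categories, by pigeonhole: ceiling(9/4).

Final answer: 3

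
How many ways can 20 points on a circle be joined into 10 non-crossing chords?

This is a standard Catalan-number count: the answer is C_n. Here n = 20/2 = 10.
Using C_0 = 1 and C_(k+1) = C_k x 2(2k+1)/(k+2), build up term by term: C_1=1, C_2=2, C_3=5, C_4=14, C_5=42, C_6=132, C_7=429, C_8=1430, C_9=4862, C_10=16796.

Final answer: C_{10} = 16796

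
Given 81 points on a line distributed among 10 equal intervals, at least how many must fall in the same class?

By pigeonhole with 81 objects and 10 categories: ceiling(81/10).

Final answer: 9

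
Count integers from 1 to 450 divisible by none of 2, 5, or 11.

|div by 2|=225, |div by 5|=90, |div by 11|=40.
|div by 2&5|=45, |div by 2&11|=20, |div by 5&11|=8, |div by all|=4.
By inclusion-exclusion, divisible by at least one: 225+90+40-45-20-8+4 = 286.
Not divisible by any: 450 - 286.

Final answer: 164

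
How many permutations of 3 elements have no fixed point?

Use the recurrence D(n) = (n-1)(D(n-1) + D(n-2)) with D(0)=1, D(1)=0.
D(2) = 1 x (0 + 1) = 1
D(3) = 2 x (D(2) + D(1)) = 2 x (1 + 0)

Final answer: D(3) = 2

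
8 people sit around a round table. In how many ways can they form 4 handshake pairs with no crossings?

This is counted by the nth Catalan number C_n. Here n = 8/2 = 4.
Using C_0 = 1 and C_(k+1) = C_k x 2(2k+1)/(k+2), build up term by term: C_1=1, C_2=2, C_3=5, C_4=14.

Final answer: C_{4} = 14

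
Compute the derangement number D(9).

Derangements satisfy D(n) = (n-1)(D(n-1) + D(n-2)), starting from D(0)=1, D(1)=0.
Building up: D(2)=1, D(3)=2, D(4)=9, D(5)=44, D(6)=265, D(7)=1854, D(8)=14833.
D(9) = 8 x (D(8) + D(7)) = 8 x (14833 + 1854).

Final answer: D(9) = 133496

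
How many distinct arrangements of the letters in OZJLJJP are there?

Letters (J:3, L:1, O:1, P:1, Z:1). Total letters: 7.
Permutations = 7!/(3!).

Final answer: 840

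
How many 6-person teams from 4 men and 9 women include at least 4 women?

Sum over valid woman counts:
C(9,4)C(4,2) = 756
C(9,5)C(4,1) = 504
C(9,6)C(4,0) = 84
Total: 756 + 504 + 84.

Final answer: 1344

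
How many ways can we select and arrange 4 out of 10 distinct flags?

P(10,4) = 10!/(10-4)! = 10!/6!.

Final answer: P(10,4) = 5040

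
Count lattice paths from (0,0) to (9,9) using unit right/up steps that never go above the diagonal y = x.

Total monotonic paths to (9,9): C(18,9) = 48620.
By the reflection principle, paths that go above the diagonal number C(18,10) = 43758.
Valid Dyck paths: 48620 - 43758.
(Equivalently, C_{9} = C(18,9)/10 = 48620/10.)

Final answer: C_{9} = 4862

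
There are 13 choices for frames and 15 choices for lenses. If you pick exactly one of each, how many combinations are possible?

By the multiplication principle: 13 x 15.

Final answer: 195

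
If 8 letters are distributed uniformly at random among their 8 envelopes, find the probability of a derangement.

Use the recurrence D(n) = (n-1)(D(n-1) + D(n-2)) with D(0)=1, D(1)=0.
Building up: D(2)=1, D(3)=2, D(4)=9, D(5)=44, D(6)=265, D(7)=1854, D(8)=14833.
Total arrangements: 8! = 40320.
Probability = D(8)/8! = 2119/5760.

Final answer: D(8)/8! = 14833/40320 = 0.367882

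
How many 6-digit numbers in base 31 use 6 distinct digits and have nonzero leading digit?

The leading digit has 30 choices (anything but zero); the next has 30 (anything but the first), then 29, and so on, one fewer each time.
Total: 30 x 30 x 29 x 28 x 27 x 26.

Final answer: 513021600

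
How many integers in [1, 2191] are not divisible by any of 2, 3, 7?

|div by 2|=1095, |div by 3|=730, |div by 7|=313.
|div by 2&3|=365, |div by 2&7|=156, |div by 3&7|=104, |div by all|=52.
By inclusion-exclusion, divisible by at least one: 1095+730+313-365-156-104+52 = 1565.
Not divisible by any: 2191 - 1565.

Final answer: 626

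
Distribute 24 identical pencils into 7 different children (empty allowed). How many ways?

Stars and bars: C(n+k-1, k-1) = C(30,6).

Final answer: C(30,6) = 593775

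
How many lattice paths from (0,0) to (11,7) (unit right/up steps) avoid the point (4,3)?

Total paths to (11,7): C(18,7) = 31824.
Paths through (4,3): C(7,3) x C(11,4) = 11550.
Avoiding (4,3): 31824 - 11550.

Final answer: 20274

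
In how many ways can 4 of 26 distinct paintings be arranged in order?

P(26,4) = 26!/(26-4)! = 26!/22!.

Final answer: P(26,4) = 358800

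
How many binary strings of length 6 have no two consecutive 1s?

Classify by the final bit: ...0 gives a(n-1) strings, ...01 gives a(n-2) strings. Thus a(n) = a(n-1) + a(n-2) with a(1)=2, a(2)=3.
Iterating the recurrence: a(1)=2, a(2)=3, a(3)=5, a(4)=8, a(5)=13, a(6)=21.

Final answer: 21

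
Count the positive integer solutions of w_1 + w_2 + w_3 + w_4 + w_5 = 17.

Substitute w'_i = w_i - 1 (so w'_i >= 0). Then sum w'_i = 17 - 5 = 12.
Stars and bars: C(12+5-1, 5-1) = C(16,4).

Final answer: C(16,4) = 1820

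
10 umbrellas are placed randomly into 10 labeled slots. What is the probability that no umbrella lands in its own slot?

Use the recurrence D(n) = (n-1)(D(n-1) + D(n-2)) with D(0)=1, D(1)=0.
Building up: D(2)=1, D(3)=2, D(4)=9, D(5)=44, D(6)=265, D(7)=1854, D(8)=14833, D(9)=133496, D(10)=1334961.
Total arrangements: 10! = 3628800.
Probability = D(10)/10! = 16481/44800.

Final answer: D(10)/10! = 1334961/3628800 = 0.367879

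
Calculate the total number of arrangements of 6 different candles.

The number of ways to arrange 6 distinct objects is 6!.

Final answer: 6! = 720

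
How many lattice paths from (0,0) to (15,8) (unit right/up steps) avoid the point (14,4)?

Total paths to (15,8): C(23,8) = 490314.
Paths through (14,4): C(18,4) x C(5,4) = 15300.
Avoiding (14,4): 490314 - 15300.

Final answer: 475014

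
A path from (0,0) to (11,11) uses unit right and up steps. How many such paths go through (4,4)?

Paths (0,0)->(4,4): C(8,4) = 70.
Paths (4,4)->(11,11): C(14,7) = 3432.
By multiplication principle: 70 x 3432.

Final answer: 240240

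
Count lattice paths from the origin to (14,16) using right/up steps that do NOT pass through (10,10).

Total paths to (14,16): C(30,16) = 145422675.
Paths through (10,10): C(20,10) x C(10,6) = 38798760.
Avoiding (10,10): 145422675 - 38798760.

Final answer: 106623915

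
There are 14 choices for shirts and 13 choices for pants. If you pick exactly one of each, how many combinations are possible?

By the multiplication principle: 14 x 13.

Final answer: 182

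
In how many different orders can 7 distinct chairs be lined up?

The number of ways to arrange 7 distinct objects is 7!.

Final answer: 7! = 5040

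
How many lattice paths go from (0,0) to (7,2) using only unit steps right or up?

Each path has 7 right steps and 2 up steps in some order (9 steps total).
Choose which 2 of the 9 steps are up: C(9,2).

Final answer: C(9,2) = 36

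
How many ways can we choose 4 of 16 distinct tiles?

C(16,4) = 16!/(4! x (16-4)!).

Final answer: C(16,4) = 1820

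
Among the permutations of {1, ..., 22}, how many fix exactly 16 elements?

Choose which 16 elements are fixed: C(22,16) = 74613.
Derange the remaining 6 using D(j) = (j-1)(D(j-1) + D(j-2)), D(0)=1, D(1)=0: D(2)=1, D(3)=2, D(4)=9, D(5)=44, D(6)=265.
Total: 74613 x 265.

Final answer: C(22,16) D(6) = 19772445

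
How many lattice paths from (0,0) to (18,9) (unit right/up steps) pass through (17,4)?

Paths (0,0)->(17,4): C(21,4) = 5985.
Paths (17,4)->(18,9): C(6,5) = 6.
By multiplication principle: 5985 x 6.

Final answer: 35910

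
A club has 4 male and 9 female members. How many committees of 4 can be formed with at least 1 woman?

Sum over valid woman counts:
C(9,1)C(4,3) = 36
C(9,2)C(4,2) = 216
C(9,3)C(4,1) = 336
C(9,4)C(4,0) = 126
Total: 36 + 216 + 336 + 126.

Final answer: 714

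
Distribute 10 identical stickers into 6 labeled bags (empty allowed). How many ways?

Stars and bars: C(n+k-1, k-1) = C(15,5).

Final answer: C(15,5) = 3003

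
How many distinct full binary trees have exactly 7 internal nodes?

The structures are counted by the Catalan number C_n. Here n = 7.
C_n = C(2n,n)/(n+1), so C_{7} = C(14,7)/8 = 3432/8.

Final answer: C_{7} = 429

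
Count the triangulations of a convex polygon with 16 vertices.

This is a standard Catalan-number count: the answer is C_n. Here n = 16 - 2 = 14.
Using C_0 = 1 and C_(k+1) = C_k x 2(2k+1)/(k+2), build up term by term: C_1=1, C_2=2, C_3=5, C_4=14, C_5=42, C_6=132, C_7=429, C_8=1430, C_9=4862, C_10=16796, C_11=58786, C_12=208012, C_13=742900, C_14=2674440.

Final answer: C_{14} = 2674440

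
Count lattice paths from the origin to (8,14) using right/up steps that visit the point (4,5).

Paths (0,0)->(4,5): C(9,5) = 126.
Paths (4,5)->(8,14): C(13,9) = 715.
By multiplication principle: 126 x 715.

Final answer: 90090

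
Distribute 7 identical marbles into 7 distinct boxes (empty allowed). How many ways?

Stars and bars: C(n+k-1, k-1) = C(13,6).

Final answer: C(13,6) = 1716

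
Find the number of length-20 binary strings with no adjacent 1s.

Let a(n) count valid strings. If the last bit is 0 the prefix is any valid string of length n-1; if it is 1 the string must end in 01 with a valid prefix of length n-2. So a(n) = a(n-1) + a(n-2), a(1)=2, a(2)=3.
Iterating the recurrence: a(1)=2, a(2)=3, a(3)=5, a(4)=8, a(5)=13, a(6)=21, a(7)=34, a(8)=55, a(9)=89, a(10)=144, a(11)=233, a(12)=377, a(13)=610, a(14)=987, a(15)=1597, a(16)=2584, a(17)=4181, a(18)=6765, a(19)=10946, a(20)=17711.

Final answer: 17711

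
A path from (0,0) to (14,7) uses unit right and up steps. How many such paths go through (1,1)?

Paths (0,0)->(1,1): C(2,1) = 2.
Paths (1,1)->(14,7): C(19,6) = 27132.
By multiplication principle: 2 x 27132.

Final answer: 54264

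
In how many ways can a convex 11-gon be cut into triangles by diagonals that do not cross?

The structures are counted by the Catalan number C_n. Here n = 11 - 2 = 9.
Using C_0 = 1 and C_(k+1) = C_k x 2(2k+1)/(k+2), build up term by term: C_1=1, C_2=2, C_3=5, C_4=14, C_5=42, C_6=132, C_7=429, C_8=1430, C_9=4862.

Final answer: C_{9} = 4862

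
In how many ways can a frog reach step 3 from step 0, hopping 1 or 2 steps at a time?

Let f(n) count the ways. The last step is size 1 or 2, so f(n) = f(n-1) + f(n-2) with f(1)=1, f(2)=2.
Computing successive values: f(1)=1, f(2)=2, f(3)=3.

Final answer: 3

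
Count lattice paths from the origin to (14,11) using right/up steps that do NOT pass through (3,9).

Total paths to (14,11): C(25,11) = 4457400.
Paths through (3,9): C(12,9) x C(13,2) = 17160.
Avoiding (3,9): 4457400 - 17160.

Final answer: 4440240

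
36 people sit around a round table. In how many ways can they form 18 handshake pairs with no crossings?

The structures are counted by the Catalan number C_n. Here n = 36/2 = 18.
Using C_0 = 1 and C_(k+1) = C_k x 2(2k+1)/(k+2), build up term by term: C_1=1, C_2=2, C_3=5, C_4=14, C_5=42, C_6=132, C_7=429, C_8=1430, C_9=4862, C_10=16796, C_11=58786, C_12=208012, C_13=742900, C_14=2674440, C_15=9694845, C_16=35357670, C_17=129644790, C_18=477638700.

Final answer: C_{18} = 477638700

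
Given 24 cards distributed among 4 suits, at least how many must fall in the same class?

By pigeonhole with 24 objects and 4 categories: ceiling(24/4).

Final answer: 6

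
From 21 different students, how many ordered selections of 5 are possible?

P(21,5) = 21!/(21-5)! = 21!/16!.

Final answer: P(21,5) = 2441880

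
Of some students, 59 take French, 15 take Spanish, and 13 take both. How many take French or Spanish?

|A union B| = |A| + |B| - |A intersect B| = 59 + 15 - 13.

Final answer: 61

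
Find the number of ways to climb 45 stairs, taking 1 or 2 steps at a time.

Let f(n) be the number of climbs. Removing the last move (1 or 2 steps) gives f(n) = f(n-1) + f(n-2); base cases f(1)=1, f(2)=2.
Computing successive values: f(1)=1, f(2)=2, f(3)=3, f(4)=5, f(5)=8, f(6)=13, f(7)=21, f(8)=34, f(9)=55, f(10)=89, f(11)=144, f(12)=233, f(13)=377, f(14)=610, f(15)=987, f(16)=1597, f(17)=2584, f(18)=4181, f(19)=6765, f(20)=10946, f(21)=17711, f(22)=28657, f(23)=46368, f(24)=75025, f(25)=121393, f(26)=196418, f(27)=317811, f(28)=514229, f(29)=832040, f(30)=1346269, f(31)=2178309, f(32)=3524578, f(33)=5702887, f(34)=9227465, f(35)=14930352, f(36)=24157817, f(37)=39088169, f(38)=63245986, f(39)=102334155, f(40)=165580141, f(41)=267914296, f(42)=433494437, f(43)=701408733, f(44)=1134903170, f(45)=1836311903.

Final answer: 1836311903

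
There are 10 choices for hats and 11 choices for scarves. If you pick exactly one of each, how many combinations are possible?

By the multiplication principle: 10 x 11.

Final answer: 110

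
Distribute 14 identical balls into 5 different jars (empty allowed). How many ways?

Stars and bars: C(n+k-1, k-1) = C(18,4).

Final answer: C(18,4) = 3060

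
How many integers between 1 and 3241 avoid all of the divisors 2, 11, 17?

|div by 2|=1620, |div by 11|=294, |div by 17|=190.
|div by 2&11|=147, |div by 2&17|=95, |div by 11&17|=17, |div by all|=8.
By inclusion-exclusion, divisible by at least one: 1620+294+190-147-95-17+8 = 1853.
Not divisible by any: 3241 - 1853.

Final answer: 1388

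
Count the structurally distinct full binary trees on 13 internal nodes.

This is a standard Catalan-number count: the answer is C_n. Here n = 13.
C_n = (2n)!/(n!(n+1)!), so C_{13} = 26!/(13! x 14!) = C(26,13)/14 = 10400600/14.

Final answer: C_{13} = 742900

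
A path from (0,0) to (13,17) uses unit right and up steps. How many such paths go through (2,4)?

Paths (0,0)->(2,4): C(6,4) = 15.
Paths (2,4)->(13,17): C(24,13) = 2496144.
By multiplication principle: 15 x 2496144.

Final answer: 37442160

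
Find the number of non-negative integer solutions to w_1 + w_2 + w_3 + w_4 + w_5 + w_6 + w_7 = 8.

Stars and bars with 8 stars and 6 bars:
C(8+7-1, 7-1) = C(14,6).

Final answer: C(14,6) = 3003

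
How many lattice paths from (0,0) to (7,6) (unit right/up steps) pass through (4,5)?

Paths (0,0)->(4,5): C(9,5) = 126.
Paths (4,5)->(7,6): C(4,1) = 4.
By multiplication principle: 126 x 4.

Final answer: 504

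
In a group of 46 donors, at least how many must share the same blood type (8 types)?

There are 8 possible values for blood type (8 types). With 46 donors and 8 categories, by pigeonhole: ceiling(46/8).

Final answer: 6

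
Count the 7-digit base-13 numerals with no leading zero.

These are the integers in [13^6, 13^7), so the count is 13^7 - 13^6 = 12 x 13^6.

Final answer: 57921708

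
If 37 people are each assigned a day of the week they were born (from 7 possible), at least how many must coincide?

There are 7 possible values for day of the week they were born. With 37 people and 7 categories, by pigeonhole: ceiling(37/7).

Final answer: 6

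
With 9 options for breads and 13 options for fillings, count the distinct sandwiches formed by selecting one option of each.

By the multiplication principle: 9 x 13.

Final answer: 117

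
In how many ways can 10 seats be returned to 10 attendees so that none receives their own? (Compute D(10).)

Derangements satisfy D(n) = (n-1)(D(n-1) + D(n-2)), starting from D(0)=1, D(1)=0.
D(2) = 1 x (0 + 1) = 1
D(3) = 2 x (1 + 0) = 2
D(4) = 3 x (2 + 1) = 9
D(5) = 4 x (9 + 2) = 44
D(6) = 5 x (44 + 9) = 265
D(7) = 6 x (265 + 44) = 1854
D(8) = 7 x (1854 + 265) = 14833
D(9) = 8 x (14833 + 1854) = 133496
D(10) = 9 x (D(9) + D(8)) = 9 x (133496 + 14833)

Final answer: D(10) = 1334961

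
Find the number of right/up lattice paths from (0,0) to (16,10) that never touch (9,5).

Total paths to (16,10): C(26,10) = 5311735.
Paths through (9,5): C(14,5) x C(12,5) = 1585584.
Avoiding (9,5): 5311735 - 1585584.

Final answer: 3726151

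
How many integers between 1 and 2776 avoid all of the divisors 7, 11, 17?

|div by 7|=396, |div by 11|=252, |div by 17|=163.
|div by 7&11|=36, |div by 7&17|=23, |div by 11&17|=14, |div by all|=2.
By inclusion-exclusion, divisible by at least one: 396+252+163-36-23-14+2 = 740.
Not divisible by any: 2776 - 740.

Final answer: 2036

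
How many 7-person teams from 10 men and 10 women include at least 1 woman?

Sum over valid woman counts:
C(10,1)C(10,6) = 2100
C(10,2)C(10,5) = 11340
C(10,3)C(10,4) = 25200
C(10,4)C(10,3) = 25200
C(10,5)C(10,2) = 11340
C(10,6)C(10,1) = 2100
C(10,7)C(10,0) = 120
Total: 2100 + 11340 + 25200 + 25200 + 11340 + 2100 + 120.

Final answer: 77400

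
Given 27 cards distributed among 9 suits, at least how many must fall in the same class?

By pigeonhole with 27 objects and 9 categories: ceiling(27/9).

Final answer: 3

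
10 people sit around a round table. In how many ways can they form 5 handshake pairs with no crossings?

The structures are counted by the Catalan number C_n. Here n = 10/2 = 5.
C_n = (2n)!/(n!(n+1)!), so C_{5} = 10!/(5! x 6!) = C(10,5)/6 = 252/6.

Final answer: C_{5} = 42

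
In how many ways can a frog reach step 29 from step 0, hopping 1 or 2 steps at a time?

Condition on the final move: it is a 1-step (f(n-1) ways to get there) or a 2-step (f(n-2) ways), so f(n) = f(n-1) + f(n-2), with f(1)=1, f(2)=2.
Computing successive values: f(1)=1, f(2)=2, f(3)=3, f(4)=5, f(5)=8, f(6)=13, f(7)=21, f(8)=34, f(9)=55, f(10)=89, f(11)=144, f(12)=233, f(13)=377, f(14)=610, f(15)=987, f(16)=1597, f(17)=2584, f(18)=4181, f(19)=6765, f(20)=10946, f(21)=17711, f(22)=28657, f(23)=46368, f(24)=75025, f(25)=121393, f(26)=196418, f(27)=317811, f(28)=514229, f(29)=832040.

Final answer: 832040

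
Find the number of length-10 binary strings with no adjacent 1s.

A valid string ends in 0 (append to any length-(n-1) valid string) or in 01 (append to any length-(n-2) valid string), so a(n) = a(n-1) + a(n-2) with a(1)=2, a(2)=3.
Building up term by term: a(1)=2, a(2)=3, a(3)=5, a(4)=8, a(5)=13, a(6)=21, a(7)=34, a(8)=55, a(9)=89, a(10)=144.

Final answer: 144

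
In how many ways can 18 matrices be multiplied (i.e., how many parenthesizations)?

This is a standard Catalan-number count: the answer is C_n. Here n = 18 - 1 = 17.
Using C_0 = 1 and C_(k+1) = C_k x 2(2k+1)/(k+2), build up term by term: C_1=1, C_2=2, C_3=5, C_4=14, C_5=42, C_6=132, C_7=429, C_8=1430, C_9=4862, C_10=16796, C_11=58786, C_12=208012, C_13=742900, C_14=2674440, C_15=9694845, C_16=35357670, C_17=129644790.

Final answer: C_{17} = 129644790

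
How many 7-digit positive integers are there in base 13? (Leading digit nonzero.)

Leading digit: 12 options (nonzero). Other 6 digit(s): 13 options each.
Total: 12 x 13^6.

Final answer: 57921708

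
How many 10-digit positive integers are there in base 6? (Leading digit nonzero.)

These are the integers in [6^9, 6^10), so the count is 6^10 - 6^9 = 5 x 6^9.

Final answer: 50388480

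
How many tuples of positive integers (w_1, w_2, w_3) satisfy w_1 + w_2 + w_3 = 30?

Substitute w'_i = w_i - 1 (so w'_i >= 0). Then sum w'_i = 30 - 3 = 27.
Stars and bars: C(27+3-1, 3-1) = C(29,2).

Final answer: C(29,2) = 406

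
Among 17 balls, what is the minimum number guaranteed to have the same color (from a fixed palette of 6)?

There are 6 possible values for color (from a fixed palette of 6). With 17 balls and 6 categories, by pigeonhole: ceiling(17/6).

Final answer: 3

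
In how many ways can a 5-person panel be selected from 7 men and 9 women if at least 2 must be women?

Sum over valid woman counts:
C(9,2)C(7,3) = 1260
C(9,3)C(7,2) = 1764
C(9,4)C(7,1) = 882
C(9,5)C(7,0) = 126
Total: 1260 + 1764 + 882 + 126.

Final answer: 4032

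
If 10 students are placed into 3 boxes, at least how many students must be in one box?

By the pigeonhole principle: ceiling(10/3).

Final answer: 4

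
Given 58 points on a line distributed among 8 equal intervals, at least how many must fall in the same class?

By pigeonhole with 58 objects and 8 categories: ceiling(58/8).

Final answer: 8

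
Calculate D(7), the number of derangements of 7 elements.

Use the recurrence D(n) = (n-1)(D(n-1) + D(n-2)) with D(0)=1, D(1)=0.
D(2) = 1 x (0 + 1) = 1
D(3) = 2 x (1 + 0) = 2
D(4) = 3 x (2 + 1) = 9
D(5) = 4 x (9 + 2) = 44
D(6) = 5 x (44 + 9) = 265
D(7) = 6 x (D(6) + D(5)) = 6 x (265 + 44)

Final answer: D(7) = 1854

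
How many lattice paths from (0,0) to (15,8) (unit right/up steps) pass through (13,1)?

Paths (0,0)->(13,1): C(14,1) = 14.
Paths (13,1)->(15,8): C(9,7) = 36.
By multiplication principle: 14 x 36.

Final answer: 504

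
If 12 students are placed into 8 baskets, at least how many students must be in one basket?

By the pigeonhole principle: ceiling(12/8).

Final answer: 2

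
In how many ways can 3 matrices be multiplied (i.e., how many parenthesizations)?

The structures are counted by the Catalan number C_n. Here n = 3 - 1 = 2.
C_n = (2n)!/(n!(n+1)!), so C_{2} = 4!/(2! x 3!) = C(4,2)/3 = 6/3.

Final answer: C_{2} = 2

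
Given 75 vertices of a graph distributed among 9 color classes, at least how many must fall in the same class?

By pigeonhole with 75 objects and 9 categories: ceiling(75/9).

Final answer: 9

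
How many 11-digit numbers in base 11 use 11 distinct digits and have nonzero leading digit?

The leading digit has 10 choices (anything but zero); the next has 10 (anything but the first), then 9, and so on, one fewer each time.
Total: 10 x 10 x 9 x 8 x 7 x 6 x 5 x 4 x 3 x 2 x 1.

Final answer: 36288000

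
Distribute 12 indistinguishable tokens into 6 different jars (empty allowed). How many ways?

Stars and bars: C(n+k-1, k-1) = C(17,5).

Final answer: C(17,5) = 6188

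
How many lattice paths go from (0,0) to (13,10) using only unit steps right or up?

Each path has 13 right steps and 10 up steps in some order (23 steps total).
Choose which 10 of the 23 steps are up: C(23,10).

Final answer: C(23,10) = 1144066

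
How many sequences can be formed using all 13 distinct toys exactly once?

The number of ways to arrange 13 distinct objects is 13!.

Final answer: 13! = 6227020800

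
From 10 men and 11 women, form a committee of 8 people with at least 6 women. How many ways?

Sum over valid woman counts:
C(11,6)C(10,2) = 20790
C(11,7)C(10,1) = 3300
C(11,8)C(10,0) = 165
Total: 20790 + 3300 + 165.

Final answer: 24255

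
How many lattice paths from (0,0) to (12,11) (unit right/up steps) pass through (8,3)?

Paths (0,0)->(8,3): C(11,3) = 165.
Paths (8,3)->(12,11): C(12,8) = 495.
By multiplication principle: 165 x 495.

Final answer: 81675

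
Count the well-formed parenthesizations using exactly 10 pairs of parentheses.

This is counted by the nth Catalan number C_n. Here n = 10 (pairs).
C_n = C(2n,n)/(n+1), so C_{10} = C(20,10)/11 = 184756/11.

Final answer: C_{10} = 16796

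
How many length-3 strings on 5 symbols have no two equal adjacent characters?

Let g(n) count such strings. g(1) = 5, and each valid string of length n-1 extends in 4 ways (any symbol but the last), so g(n) = 4 g(n-1).
Total: g(3) = 5 x 4^2.

Final answer: 5 x 4^{2} = 80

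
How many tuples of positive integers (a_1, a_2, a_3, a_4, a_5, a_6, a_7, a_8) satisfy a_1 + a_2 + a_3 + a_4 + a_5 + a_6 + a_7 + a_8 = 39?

Substitute a'_i = a_i - 1 (so a'_i >= 0). Then sum a'_i = 39 - 8 = 31.
Stars and bars: C(31+8-1, 8-1) = C(38,7).

Final answer: C(38,7) = 12620256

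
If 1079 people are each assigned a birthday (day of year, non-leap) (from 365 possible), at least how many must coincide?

There are 365 possible values for birthday (day of year, non-leap). With 1079 people and 365 categories, by pigeonhole: ceiling(1079/365).

Final answer: 3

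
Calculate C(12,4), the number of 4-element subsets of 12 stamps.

C(12,4) = 12!/(4! x 8!).

Final answer: \binom{12}{4} = 495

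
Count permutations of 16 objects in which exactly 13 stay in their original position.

Choose which 13 elements are fixed: C(16,13) = 560.
Derange the remaining 3 using D(j) = (j-1)(D(j-1) + D(j-2)), D(0)=1, D(1)=0: D(2)=1, D(3)=2.
Total: 560 x 2.

Final answer: C(16,13) D(3) = 1120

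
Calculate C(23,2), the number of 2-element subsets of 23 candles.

C(23,2) = 23!/(2! x (23-2)!).

Final answer: C(23,2) = 253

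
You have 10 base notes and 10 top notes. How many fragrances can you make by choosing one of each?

By the multiplication principle: 10 x 10.

Final answer: 100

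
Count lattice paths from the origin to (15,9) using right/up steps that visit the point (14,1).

Paths (0,0)->(14,1): C(15,1) = 15.
Paths (14,1)->(15,9): C(9,8) = 9.
By multiplication principle: 15 x 9.

Final answer: 135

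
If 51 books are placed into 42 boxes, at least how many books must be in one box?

By the pigeonhole principle: ceiling(51/42).

Final answer: 2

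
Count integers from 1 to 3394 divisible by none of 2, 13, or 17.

|div by 2|=1697, |div by 13|=261, |div by 17|=199.
|div by 2&13|=130, |div by 2&17|=99, |div by 13&17|=15, |div by all|=7.
By inclusion-exclusion, divisible by at least one: 1697+261+199-130-99-15+7 = 1920.
Not divisible by any: 3394 - 1920.

Final answer: 1474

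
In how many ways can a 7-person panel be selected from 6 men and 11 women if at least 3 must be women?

Sum over valid woman counts:
C(11,3)C(6,4) = 2475
C(11,4)C(6,3) = 6600
C(11,5)C(6,2) = 6930
C(11,6)C(6,1) = 2772
C(11,7)C(6,0) = 330
Total: 2475 + 6600 + 6930 + 2772 + 330.

Final answer: 19107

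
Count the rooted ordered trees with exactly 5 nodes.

This is counted by the nth Catalan number C_n. Here n = 5 - 1 = 4.
Using C_0 = 1 and C_(k+1) = C_k x 2(2k+1)/(k+2), build up term by term: C_1=1, C_2=2, C_3=5, C_4=14.

Final answer: C_{4} = 14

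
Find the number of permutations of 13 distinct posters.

The number of ways to arrange 13 distinct objects is 13!.

Final answer: 13! = 6227020800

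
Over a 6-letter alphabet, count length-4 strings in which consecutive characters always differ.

First character: 6 choices. Each subsequent: 5 choices (must differ from the previous one).
Total: 6 x 5^3.

Final answer: 6 x 5^{3} = 750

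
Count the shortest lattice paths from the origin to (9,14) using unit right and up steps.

Each path has 9 right steps and 14 up steps in some order (23 steps total).
Choose which 14 of the 23 steps are up: C(23,14).

Final answer: C(23,14) = 817190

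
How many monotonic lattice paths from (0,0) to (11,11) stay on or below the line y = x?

Total monotonic paths to (11,11): C(22,11) = 705432.
Reflecting each bad path at its first crossing gives a bijection with paths to (10,12): C(22,12) = 646646.
Valid Dyck paths: 705432 - 646646.
(Equivalently, C_{11} = C(22,11)/12 = 705432/12.)

Final answer: C_{11} = 58786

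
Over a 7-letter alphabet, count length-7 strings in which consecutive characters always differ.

First character: 7 choices. Each subsequent: 6 choices (must differ from the previous one).
Total: 7 x 6^6.

Final answer: 7 x 6^{6} = 326592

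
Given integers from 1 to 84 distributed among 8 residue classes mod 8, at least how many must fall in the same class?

By pigeonhole with 84 objects and 8 categories: ceiling(84/8).

Final answer: 11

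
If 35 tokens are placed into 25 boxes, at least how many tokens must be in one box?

By the pigeonhole principle: ceiling(35/25).

Final answer: 2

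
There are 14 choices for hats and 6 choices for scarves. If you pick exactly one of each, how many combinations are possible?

By the multiplication principle: 14 x 6.

Final answer: 84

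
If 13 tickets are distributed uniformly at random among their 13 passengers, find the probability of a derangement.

Use the recurrence D(n) = (n-1)(D(n-1) + D(n-2)) with D(0)=1, D(1)=0.
Building up: D(2)=1, D(3)=2, D(4)=9, D(5)=44, D(6)=265, D(7)=1854, D(8)=14833, D(9)=133496, D(10)=1334961, D(11)=14684570, D(12)=176214841, D(13)=2290792932.
Total arrangements: 13! = 6227020800.
Probability = D(13)/13! = 63633137/172972800.

Final answer: D(13)/13! = 2290792932/6227020800 = 0.367879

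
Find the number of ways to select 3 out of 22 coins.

C(22,3) = 22!/(3! x 19!).

Final answer: \binom{22}{3} = 1540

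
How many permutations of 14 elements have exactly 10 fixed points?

Choose which 10 elements are fixed: C(14,10) = 1001.
Derange the remaining 4 using D(j) = (j-1)(D(j-1) + D(j-2)), D(0)=1, D(1)=0: D(2)=1, D(3)=2, D(4)=9.
Total: 1001 x 9.

Final answer: C(14,10) D(4) = 9009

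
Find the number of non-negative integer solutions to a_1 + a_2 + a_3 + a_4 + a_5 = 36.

Stars and bars with 36 stars and 4 bars:
C(36+5-1, 5-1) = C(40,4).

Final answer: C(40,4) = 91390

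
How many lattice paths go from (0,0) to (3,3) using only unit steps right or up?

Each path has 3 right steps and 3 up steps in some order (6 steps total).
Choose which 3 of the 6 steps are up: C(6,3).

Final answer: C(6,3) = 20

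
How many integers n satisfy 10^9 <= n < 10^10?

First digit: 9 choices (1-9). Each of the remaining 9 digits: 10 choices.
Total: 9 x 10^9.

Final answer: 9000000000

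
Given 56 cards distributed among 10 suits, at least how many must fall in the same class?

By pigeonhole with 56 objects and 10 categories: ceiling(56/10).

Final answer: 6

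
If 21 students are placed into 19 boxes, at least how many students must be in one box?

By the pigeonhole principle: ceiling(21/19).

Final answer: 2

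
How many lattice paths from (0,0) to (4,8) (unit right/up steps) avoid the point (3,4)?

Total paths to (4,8): C(12,8) = 495.
Paths through (3,4): C(7,4) x C(5,4) = 175.
Avoiding (3,4): 495 - 175.

Final answer: 320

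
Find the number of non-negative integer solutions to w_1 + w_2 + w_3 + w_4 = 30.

Stars and bars with 30 stars and 3 bars:
C(30+4-1, 4-1) = C(33,3).

Final answer: C(33,3) = 5456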